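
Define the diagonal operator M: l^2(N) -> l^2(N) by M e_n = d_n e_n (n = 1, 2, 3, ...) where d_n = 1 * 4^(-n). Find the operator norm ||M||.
||M|| = 1/4 (attained at n = 1)

For M diagonal, ||M|| = sup_n |d_n|. The sequence d_n = 1 * 4^(-n) is positive and strictly decreasing (ratio 4^(-1) < 1), so the supremum is d_1 = 1/4. Hence ||M|| = 1/4.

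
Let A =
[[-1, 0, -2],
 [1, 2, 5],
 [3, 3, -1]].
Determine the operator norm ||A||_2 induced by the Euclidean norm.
||A||_2 ≈ 5.9319 (= sqrt(largest eigenvalue of A^T A))

||A||_2 = sigma_max(A) = sqrt(lambda_max(A^T A)). Form the symmetric matrix M = A^T A =
[[11, 11, 4],
 [11, 13, 7],
 [4, 7, 30]].
Its characteristic polynomial (trace, sum of principal 2x2 minors, determinant of M give the coefficients) is
  p(λ) = det(λ I - M) = λ^3 - 54λ^2 + 677λ - 529.
No integer candidate from the rational root theorem (±divisors of 529) is a root, so the roots are irrational. The cubic discriminant is Δ = 102688177 > 0, so there are three distinct real roots. p(0) = -529 and p(1) = 95 have opposite signs, so a root lies in (0, 1); Newton's method refines it to λ ≈ 0.8363. p(17) = 287 and p(18) = -7 have opposite signs, so a root lies in (17, 18); Newton's method refines it to λ ≈ 17.9763. p(35) = -109 and p(36) = 515 have opposite signs, so a root lies in (35, 36); Newton's method refines it to λ ≈ 35.1874. Check (Vieta): the three roots sum to 54, matching tr M = 54.
So the eigenvalues of A^T A are ≈ 0.8363, 17.9763, 35.1874 (all ≥ 0, as they must be for A^T A). The largest is λ_max ≈ 35.1874, hence ||A||_2 = sqrt(λ_max) ≈ 5.9319.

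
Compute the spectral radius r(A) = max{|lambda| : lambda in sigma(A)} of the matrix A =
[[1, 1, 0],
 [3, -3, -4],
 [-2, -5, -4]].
r(A) ≈ 8.0507

The eigenvalues of A are the roots of its characteristic polynomial. With M = A (coefficients from the trace, the sum of principal 2x2 minors, and det A):
  p(λ) = det(λ I - M) = λ^3 + 6λ^2 - 18λ - 12.
No integer candidate from the rational root theorem (±divisors of 12) is a root, so the roots are irrational. The cubic discriminant is Δ = 64800 > 0, so there are three distinct real roots. p(-9) = -93 and p(-8) = 4 have opposite signs, so a root lies in (-9, -8); Newton's method refines it to λ ≈ -8.0507. p(-1) = 11 and p(0) = -12 have opposite signs, so a root lies in (-1, 0); Newton's method refines it to λ ≈ -0.569. p(2) = -16 and p(3) = 15 have opposite signs, so a root lies in (2, 3); Newton's method refines it to λ ≈ 2.6197. Check (Vieta): the three roots sum to -6, matching tr M = -6.
Thus the eigenvalues (to 4 decimals) are -8.0507 (modulus 8.0507); -0.569 (modulus 0.569); 2.6197 (modulus 2.6197). The spectral radius is the largest modulus: r(A) ≈ 8.0507. (Cross-check: r(A) ≤ ||A||_2 ≈ 8.0975; equality holds whenever A is normal, though it can also hold for some non-normal A.)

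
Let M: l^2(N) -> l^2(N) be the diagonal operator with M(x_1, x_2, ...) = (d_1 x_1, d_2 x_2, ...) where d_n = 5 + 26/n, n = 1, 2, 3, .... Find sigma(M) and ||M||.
sigma(M) = {5 + 26/n : n ≥ 1} ∪ {5}; ||M|| = 31

A bounded diagonal operator on l^2 with diagonal entries d_n has spectrum equal to the closure of {d_n : n ≥ 1}: every d_n is an eigenvalue (with eigenvector e_n), so {d_n} ⊂ sigma(M); the spectrum is closed, so its closure is too; and for lambda not in the closure, (M - lambda I) has bounded inverse (the diagonal entries 1/(d_n - lambda) are bounded). For our sequence d_n = 5 + 26/n, n = 1, 2, 3, ...:
  - {d_n} = {5 + 26/n : n ≥ 1}; the only limit point is 5
  - closure = {5 + 26/n : n ≥ 1} ∪ {5}
For the norm: a diagonal operator has ||M|| = sup_n |d_n|. Here d_n = 5 + 26/n is positive and decreasing, so sup_n |d_n| = d_1 = 5 + 26 = 31. So ||M|| = 31.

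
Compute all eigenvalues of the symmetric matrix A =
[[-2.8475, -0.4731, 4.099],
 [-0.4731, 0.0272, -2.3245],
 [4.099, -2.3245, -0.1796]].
sigma(A) ≈ {-6, -1, 4}

A is real symmetric, so its spectrum consists of real eigenvalues. Expanding the characteristic polynomial of the displayed matrix gives
  det(λ I - A) = p(λ) = λ^3 + (3)λ^2 + (-22)λ + (-23.9985).
Solving p(λ) = 0 yields eigenvalues ≈ -6, -1, 4. (A is shown rounded to 4 decimals, so these recover the underlying integer eigenvalues to within that precision.)
Verification: the trace of A = -3 equals the sum of eigenvalues -3, and det(A) ≈ 23.9985 matches the eigenvalue product 24.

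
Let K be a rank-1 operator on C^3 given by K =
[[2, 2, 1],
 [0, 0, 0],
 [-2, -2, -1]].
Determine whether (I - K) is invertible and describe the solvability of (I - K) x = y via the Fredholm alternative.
(I - K) is singular (det(I - K) = 0, i.e. 1 ∈ sigma(K)). (I - K) x = y is solvable iff y ⊥ ker((I - K)^*) = span{(2, 2, 1)}, i.e. iff 2y_1 + 2y_2 + y_3 = 0. When solvable, the solutions are x = y + c·(1, 0, -1), c arbitrary (ker(I - K) = span{(1, 0, -1)}, dimension 1).

K has rank 1, so it is an outer product K = u v^T: every row of K is a multiple of one row vector. Reading off the entries, u = (1, 0, -1) and v = (2, 2, 1) (row i of K equals u_i·v^T). A rank-one matrix u v^T satisfies K u = u (v·u) and kills the (2)-dimensional subspace v^⊥, so its characteristic polynomial is lambda^2 (lambda - v·u) with v·u = tr K = 1. Hence the eigenvalues of I - K are 1 (multiplicity 2) and 1 - (1) = 0, so det(I - K) = 0. (Direct check: I - K =
[[-1, -2, -1],
 [0, 1, 0],
 [2, 2, 2]]
has determinant 0.) So 1 is an eigenvalue of K and (I - K) is not invertible. The finite-dimensional Fredholm alternative says: either (I - K) is invertible, or ker(I - K) ≠ {0} and then range(I - K) = ker((I - K)^*)^⊥, with dim ker(I - K) = dim ker((I - K)^*). We are in the second case, so we need both kernels. Kernel of I - K: (I - K) u = u - u (v·u) = u - u = 0, so ker(I - K) = span{u} = span{(1, 0, -1)} (it is exactly 1-dimensional because rank(I - K) = 2). Kernel of the adjoint: K is real, so (I - K)^* = I - K^T = I - v u^T, and (I - v u^T) v = v - v (u·v) = 0; hence ker((I - K)^*) = span{v} = span{(2, 2, 1)}. Therefore (I - K) x = y is solvable iff <y, v> = 0, i.e. iff 2y_1 + 2y_2 + y_3 = 0. When this holds, K y = u (v·y) = 0, so (I - K) y = y and x = y is a particular solution; the full solution set is the line x = y + c·u = y + c·(1, 0, -1), c ∈ C.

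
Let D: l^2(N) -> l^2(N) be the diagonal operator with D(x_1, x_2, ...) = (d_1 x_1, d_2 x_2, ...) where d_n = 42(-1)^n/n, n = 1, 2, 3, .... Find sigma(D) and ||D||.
sigma(D) = {42(-1)^n/n : n ≥ 1} ∪ {0}; ||D|| = 42

A bounded diagonal operator on l^2 with diagonal entries d_n has spectrum equal to the closure of {d_n : n ≥ 1}: every d_n is an eigenvalue (with eigenvector e_n), so {d_n} ⊂ sigma(D); the spectrum is closed, so its closure is too; and for lambda not in the closure, (D - lambda I) has bounded inverse (the diagonal entries 1/(d_n - lambda) are bounded). For our sequence d_n = 42(-1)^n/n, n = 1, 2, 3, ...:
  - {d_n} = {42(-1)^n/n : n ≥ 1}; the only limit point is 0
  - closure = {42(-1)^n/n : n ≥ 1} ∪ {0}
For the norm: a diagonal operator has ||D|| = sup_n |d_n|. Here |d_n| = 42/n is decreasing, so sup_n |d_n| = |d_1| = 42. So ||D|| = 42.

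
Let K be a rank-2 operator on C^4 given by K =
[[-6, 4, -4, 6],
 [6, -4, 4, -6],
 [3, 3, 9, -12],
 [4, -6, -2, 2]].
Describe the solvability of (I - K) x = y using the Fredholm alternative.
(I - K) is invertible (det(I - K) = -176 ≠ 0), so for every y in C^4 the equation (I - K) x = y has a unique solution.

K has rank 2 and factors as K = U V^T = u1 v1^T + u2 v2^T with u1 = (-2, 2, 3, 0), v1 = (3, -2, 2, -3), u2 = (0, 0, 3, -2), v2 = (-2, 3, 1, -1) (multiplying out reproduces the displayed K). The nonzero eigenvalues of U V^T coincide with those of the 2 x 2 matrix G = V^T U = [[v1·u1, v1·u2], [v2·u1, v2·u2]] = [[-4, 12], [13, 5]], and by the Sylvester determinant identity det(I_4 - U V^T) = det(I_2 - V^T U) = det([[5, -12], [-13, -4]]) = (5)(-4) - (-12)(-13) = -176. (Direct check: I - K =
[[7, -4, 4, -6],
 [-6, 5, -4, 6],
 [-3, -3, -8, 12],
 [-4, 6, 2, -1]]
has determinant -176.) The finite-dimensional Fredholm alternative says: either (I - K) is invertible, or ker(I - K) ≠ {0} and then range(I - K) = ker((I - K)^*)^⊥, with dim ker(I - K) = dim ker((I - K)^*). Since det(I - K) ≠ 0, 1 is not an eigenvalue of K and ker(I - K) = {0}, so we are in the first case: for every y there is a unique x = (I - K)^(-1) y. (Explicitly, by the Woodbury identity, (I - U V^T)^(-1) = I + U (I_2 - G)^(-1) V^T.)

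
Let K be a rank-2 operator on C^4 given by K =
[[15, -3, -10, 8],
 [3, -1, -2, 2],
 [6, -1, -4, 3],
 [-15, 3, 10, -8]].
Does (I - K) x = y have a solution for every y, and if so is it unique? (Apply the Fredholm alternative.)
(I - K) is invertible (det(I - K) = -1 ≠ 0), so for every y in C^4 the equation (I - K) x = y has a unique solution.

K has rank 2 and factors as K = U V^T = u1 v1^T + u2 v2^T with u1 = (3, 1, 1, -3), v1 = (3, -1, -2, 2), u2 = (2, 0, 1, -2), v2 = (3, 0, -2, 1) (multiplying out reproduces the displayed K). The nonzero eigenvalues of U V^T coincide with those of the 2 x 2 matrix G = V^T U = [[v1·u1, v1·u2], [v2·u1, v2·u2]] = [[0, 0], [4, 2]], and by the Sylvester determinant identity det(I_4 - U V^T) = det(I_2 - V^T U) = det([[1, 0], [-4, -1]]) = (1)(-1) - (0)(-4) = -1. (Direct check: I - K =
[[-14, 3, 10, -8],
 [-3, 2, 2, -2],
 [-6, 1, 5, -3],
 [15, -3, -10, 9]]
has determinant -1.) The finite-dimensional Fredholm alternative says: either (I - K) is invertible, or ker(I - K) ≠ {0} and then range(I - K) = ker((I - K)^*)^⊥, with dim ker(I - K) = dim ker((I - K)^*). Since det(I - K) ≠ 0, 1 is not an eigenvalue of K and ker(I - K) = {0}, so we are in the first case: for every y there is a unique x = (I - K)^(-1) y. (Explicitly, by the Woodbury identity, (I - U V^T)^(-1) = I + U (I_2 - G)^(-1) V^T.)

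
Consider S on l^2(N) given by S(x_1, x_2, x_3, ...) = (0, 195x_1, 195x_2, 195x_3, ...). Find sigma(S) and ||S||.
sigma(S) = closed disk {z in C : |z| ≤ 195}; ||S|| = 195

Note S = 195·U where U is the unit right shift (U x)_k = x_{k-1} (with x_0 := 0); so ||S|| = 195||U|| and sigma(S) = 195·sigma(U). ||S x||^2 = sum_{k≥1} |195x_k|^2 = 38025||x||^2, so ||S|| = 195 and sigma(S) ⊂ {|z| ≤ 195}. For any |lambda| < 195, the equation (S - lambda I) x = 0 forces x_1 = 0, then 195x_k = lambda x_{k+1} ⇒ x = 0, so S has no eigenvalues. But (S - lambda I) is not surjective for |lambda| < 195: solving (S - lambda I) x = e_1 would require x_n proportional to (lambda/195)^(-n), which is not in l^2. So every |lambda| < 195 lies in the residual spectrum. The boundary |lambda| = 195 is in the approximate point spectrum (the spectrum is closed). Hence sigma(S) is the closed disk of radius 195.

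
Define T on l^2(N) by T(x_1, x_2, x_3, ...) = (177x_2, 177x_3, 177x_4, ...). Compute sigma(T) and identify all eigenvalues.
sigma(T) = closed disk {z in C : |z| ≤ 177}; sigma_p(T) = open disk {z in C : |z| < 177}

Note T = 177·V where V is the unit left shift (V x)_k = x_{k+1}; so sigma(T) = 177·sigma(V) and ||T|| = 177||V||. ||T x||^2 = 31329sum_{k≥2} |x_k|^2 ≤ 31329||x||^2, with equality on {x : x_1 = 0}, so ||T|| = 177. For any lambda with |lambda| < 177, set r = lambda/177 (|r| < 1); the vector x = (1, r, r^2, ...) is in l^2 and satisfies T x = 177(r, r^2, ...) = lambda x, so lambda is an eigenvalue. On the boundary |lambda| = 177 the geometric series diverges, so no l^2 eigenvector exists, but these lambda lie in the approximate point spectrum. Hence sigma(T) is the closed disk of radius 177 and sigma_p(T) is the open disk.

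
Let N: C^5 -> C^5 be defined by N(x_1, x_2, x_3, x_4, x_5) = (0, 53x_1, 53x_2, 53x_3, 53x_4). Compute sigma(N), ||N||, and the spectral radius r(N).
sigma(N) = {0}; ||N|| = 53; r(N) = 0. (N is nilpotent with N^5 = 0.)

On C^5, N is a strictly lower-triangular matrix with 53 on the subdiagonal and zeros elsewhere, so its characteristic polynomial is lambda^5 and every eigenvalue is 0: sigma(N) = {0}. For the operator norm, N e_i = 53e_{i+1} for i = 1, ..., 4 and N e_5 = 0, so the singular values of N are 53 (with multiplicity 4) and 0; hence ||N|| = 53. The spectral radius r(N) = max|lambda| = 0. Note ||N|| > r(N) — characteristic of non-normal nilpotent operators. Indeed N^5 = 0.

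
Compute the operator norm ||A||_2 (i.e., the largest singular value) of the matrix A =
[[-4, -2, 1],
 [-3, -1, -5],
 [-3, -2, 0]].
||A||_2 ≈ 6.9454 (= sqrt(largest eigenvalue of A^T A))

||A||_2 = sigma_max(A) = sqrt(lambda_max(A^T A)). Form the symmetric matrix M = A^T A =
[[34, 17, 11],
 [17, 9, 3],
 [11, 3, 26]].
Its characteristic polynomial (trace, sum of principal 2x2 minors, determinant of M give the coefficients) is
  p(λ) = det(λ I - M) = λ^3 - 69λ^2 + 1005λ - 169.
No integer candidate from the rational root theorem (±divisors of 169) is a root, so the roots are irrational. The cubic discriminant is Δ = 736532784 > 0, so there are three distinct real roots. p(0) = -169 and p(1) = 768 have opposite signs, so a root lies in (0, 1); Newton's method refines it to λ ≈ 0.1701. p(20) = 331 and p(21) = -232 have opposite signs, so a root lies in (20, 21); Newton's method refines it to λ ≈ 20.5911. p(48) = -313 and p(49) = 1056 have opposite signs, so a root lies in (48, 49); Newton's method refines it to λ ≈ 48.2388. Check (Vieta): the three roots sum to 69, matching tr M = 69.
So the eigenvalues of A^T A are ≈ 0.1701, 20.5911, 48.2388 (all ≥ 0, as they must be for A^T A). The largest is λ_max ≈ 48.2388, hence ||A||_2 = sqrt(λ_max) ≈ 6.9454.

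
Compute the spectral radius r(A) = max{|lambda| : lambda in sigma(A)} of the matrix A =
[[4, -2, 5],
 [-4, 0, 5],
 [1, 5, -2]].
r(A) ≈ 7.5301

The eigenvalues of A are the roots of its characteristic polynomial. With M = A (coefficients from the trace, the sum of principal 2x2 minors, and det A):
  p(λ) = det(λ I - M) = λ^3 - 2λ^2 - 46λ + 194.
No integer candidate from the rational root theorem (±divisors of 194) is a root, so the roots are irrational. The cubic discriminant is Δ = -290892 < 0, so there is one real root and a complex-conjugate pair. p(-8) = -78 and p(-7) = 75 have opposite signs, so a root lies in (-8, -7); Newton's method refines it to λ ≈ -7.5301. Dividing out (λ - (-7.5301)) leaves approximately λ^2 - 9.5301λ + 25.7632. For λ^2 - 9.5301λ + 25.7632 the discriminant is -12.2292. It is negative, so the remaining roots are the complex-conjugate pair λ ≈ 4.7651 ± 1.7485i. Their product equals the constant term, so |λ|^2 ≈ 25.7632 and |λ| ≈ 5.0757.
Thus the eigenvalues (to 4 decimals) are -7.5301 (modulus 7.5301); 4.7651 ± 1.7485i (modulus 5.0757). The spectral radius is the largest modulus: r(A) ≈ 7.5301. (Cross-check: r(A) ≤ ||A||_2 ≈ 8.0677; equality holds whenever A is normal, though it can also hold for some non-normal A.)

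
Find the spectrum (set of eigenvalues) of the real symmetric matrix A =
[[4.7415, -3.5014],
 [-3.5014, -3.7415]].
sigma(A) ≈ {-5, 6}

A is real symmetric, so its spectrum consists of real eigenvalues. Expanding the characteristic polynomial of the displayed matrix gives
  det(λ I - A) = p(λ) = λ^2 + (-1)λ + (-30).
Solving p(λ) = 0 yields eigenvalues ≈ -5, 6. (A is shown rounded to 4 decimals, so these recover the underlying integer eigenvalues to within that precision.)
Verification: the trace of A = 1 equals the sum of eigenvalues 1, and det(A) ≈ -30.0001 matches the eigenvalue product -30.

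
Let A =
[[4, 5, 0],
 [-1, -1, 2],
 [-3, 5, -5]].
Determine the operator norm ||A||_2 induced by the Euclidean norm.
||A||_2 ≈ 8.3237 (= sqrt(largest eigenvalue of A^T A))

||A||_2 = sigma_max(A) = sqrt(lambda_max(A^T A)). Form the symmetric matrix M = A^T A =
[[26, 6, 13],
 [6, 51, -27],
 [13, -27, 29]].
Its characteristic polynomial (trace, sum of principal 2x2 minors, determinant of M give the coefficients) is
  p(λ) = det(λ I - M) = λ^3 - 106λ^2 + 2625λ - 5625.
No integer candidate from the rational root theorem (±divisors of 5625) is a root, so the roots are irrational. The cubic discriminant is Δ = 5592155625 > 0, so there are three distinct real roots. p(2) = -791 and p(3) = 1323 have opposite signs, so a root lies in (2, 3); Newton's method refines it to λ ≈ 2.3634. p(34) = 393 and p(35) = -725 have opposite signs, so a root lies in (34, 35); Newton's method refines it to λ ≈ 34.3521. p(69) = -657 and p(70) = 1725 have opposite signs, so a root lies in (69, 70); Newton's method refines it to λ ≈ 69.2846. Check (Vieta): the three roots sum to 106, matching tr M = 106.
So the eigenvalues of A^T A are ≈ 2.3634, 34.3521, 69.2846 (all ≥ 0, as they must be for A^T A). The largest is λ_max ≈ 69.2846, hence ||A||_2 = sqrt(λ_max) ≈ 8.3237.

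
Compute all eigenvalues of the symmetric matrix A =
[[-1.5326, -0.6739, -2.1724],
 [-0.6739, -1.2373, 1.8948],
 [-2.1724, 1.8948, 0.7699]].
sigma(A) ≈ {-3, -2, 3}

A is real symmetric, so its spectrum consists of real eigenvalues. Expanding the characteristic polynomial of the displayed matrix gives
  det(λ I - A) = p(λ) = λ^3 + (2)λ^2 + (-9)λ + (-18).
Solving p(λ) = 0 yields eigenvalues ≈ -3, -2, 3. (A is shown rounded to 4 decimals, so these recover the underlying integer eigenvalues to within that precision.)
Verification: the trace of A = -2 equals the sum of eigenvalues -2, and det(A) ≈ 17.9999 matches the eigenvalue product 18.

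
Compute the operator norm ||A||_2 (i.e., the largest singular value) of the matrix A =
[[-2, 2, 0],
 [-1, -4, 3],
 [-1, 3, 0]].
||A||_2 ≈ 5.8902 (= sqrt(largest eigenvalue of A^T A))

||A||_2 = sigma_max(A) = sqrt(lambda_max(A^T A)). Form the symmetric matrix M = A^T A =
[[6, -3, -3],
 [-3, 29, -12],
 [-3, -12, 9]].
Its characteristic polynomial (trace, sum of principal 2x2 minors, determinant of M give the coefficients) is
  p(λ) = det(λ I - M) = λ^3 - 44λ^2 + 327λ - 144.
No integer candidate from the rational root theorem (±divisors of 144) is a root, so the roots are irrational. The cubic discriminant is Δ = 54819252 > 0, so there are three distinct real roots. p(0) = -144 and p(1) = 140 have opposite signs, so a root lies in (0, 1); Newton's method refines it to λ ≈ 0.4697. p(8) = 168 and p(9) = -36 have opposite signs, so a root lies in (8, 9); Newton's method refines it to λ ≈ 8.8358. p(34) = -586 and p(35) = 276 have opposite signs, so a root lies in (34, 35); Newton's method refines it to λ ≈ 34.6945. Check (Vieta): the three roots sum to 44, matching tr M = 44.
So the eigenvalues of A^T A are ≈ 0.4697, 8.8358, 34.6945 (all ≥ 0, as they must be for A^T A). The largest is λ_max ≈ 34.6945, hence ||A||_2 = sqrt(λ_max) ≈ 5.8902.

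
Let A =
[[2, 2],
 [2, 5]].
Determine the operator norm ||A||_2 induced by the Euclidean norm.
||A||_2 = 6 (= sqrt(largest eigenvalue of A^T A))

||A||_2 = sigma_max(A) = sqrt(lambda_max(A^T A)). Form the symmetric matrix M = A^T A =
[[8, 14],
 [14, 29]].
Its characteristic polynomial (trace, determinant of M give the coefficients) is
  p(λ) = det(λ I - M) = λ^2 - 37λ + 36.
For λ^2 - 37λ + 36 the discriminant is 1225. It is a perfect square (35^2), so the roots are rational: λ = (37 ± 35)/2 = 36, 1.
So the eigenvalues of A^T A are ≈ 1, 36 (all ≥ 0, as they must be for A^T A). The largest is λ_max = 36, hence ||A||_2 = sqrt(λ_max) = 6.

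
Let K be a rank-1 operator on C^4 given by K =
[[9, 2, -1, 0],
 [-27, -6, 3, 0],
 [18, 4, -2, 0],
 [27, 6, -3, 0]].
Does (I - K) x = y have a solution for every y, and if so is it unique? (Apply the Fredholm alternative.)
(I - K) is singular (det(I - K) = 0, i.e. 1 ∈ sigma(K)). (I - K) x = y is solvable iff y ⊥ ker((I - K)^*) = span{(9, 2, -1, 0)}, i.e. iff 9y_1 + 2y_2 - y_3 = 0. When solvable, the solutions are x = y + c·(1, -3, 2, 3), c arbitrary (ker(I - K) = span{(1, -3, 2, 3)}, dimension 1).

K has rank 1, so it is an outer product K = u v^T: every row of K is a multiple of one row vector. Reading off the entries, u = (1, -3, 2, 3) and v = (9, 2, -1, 0) (row i of K equals u_i·v^T). A rank-one matrix u v^T satisfies K u = u (v·u) and kills the (3)-dimensional subspace v^⊥, so its characteristic polynomial is lambda^3 (lambda - v·u) with v·u = tr K = 1. Hence the eigenvalues of I - K are 1 (multiplicity 3) and 1 - (1) = 0, so det(I - K) = 0. (Direct check: I - K =
[[-8, -2, 1, 0],
 [27, 7, -3, 0],
 [-18, -4, 3, 0],
 [-27, -6, 3, 1]]
has determinant 0.) So 1 is an eigenvalue of K and (I - K) is not invertible. The finite-dimensional Fredholm alternative says: either (I - K) is invertible, or ker(I - K) ≠ {0} and then range(I - K) = ker((I - K)^*)^⊥, with dim ker(I - K) = dim ker((I - K)^*). We are in the second case, so we need both kernels. Kernel of I - K: (I - K) u = u - u (v·u) = u - u = 0, so ker(I - K) = span{u} = span{(1, -3, 2, 3)} (it is exactly 1-dimensional because rank(I - K) = 3). Kernel of the adjoint: K is real, so (I - K)^* = I - K^T = I - v u^T, and (I - v u^T) v = v - v (u·v) = 0; hence ker((I - K)^*) = span{v} = span{(9, 2, -1, 0)}. Therefore (I - K) x = y is solvable iff <y, v> = 0, i.e. iff 9y_1 + 2y_2 - y_3 = 0. When this holds, K y = u (v·y) = 0, so (I - K) y = y and x = y is a particular solution; the full solution set is the line x = y + c·u = y + c·(1, -3, 2, 3), c ∈ C.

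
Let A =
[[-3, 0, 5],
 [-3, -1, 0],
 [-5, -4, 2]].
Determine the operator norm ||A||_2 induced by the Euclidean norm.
||A||_2 ≈ 8.4792 (= sqrt(largest eigenvalue of A^T A))

||A||_2 = sigma_max(A) = sqrt(lambda_max(A^T A)). Form the symmetric matrix M = A^T A =
[[43, 23, -25],
 [23, 17, -8],
 [-25, -8, 29]].
Its characteristic polynomial (trace, sum of principal 2x2 minors, determinant of M give the coefficients) is
  p(λ) = det(λ I - M) = λ^3 - 89λ^2 + 1253λ - 1681.
No integer candidate from the rational root theorem (±divisors of 1681) is a root, so the roots are irrational. The cubic discriminant is Δ = 3124930464 > 0, so there are three distinct real roots. p(1) = -516 and p(2) = 477 have opposite signs, so a root lies in (1, 2); Newton's method refines it to λ ≈ 1.4984. p(15) = 464 and p(16) = -321 have opposite signs, so a root lies in (15, 16); Newton's method refines it to λ ≈ 15.604. p(71) = -3456 and p(72) = 407 have opposite signs, so a root lies in (71, 72); Newton's method refines it to λ ≈ 71.8976. Check (Vieta): the three roots sum to 89, matching tr M = 89.
So the eigenvalues of A^T A are ≈ 1.4984, 15.604, 71.8976 (all ≥ 0, as they must be for A^T A). The largest is λ_max ≈ 71.8976, hence ||A||_2 = sqrt(λ_max) ≈ 8.4792.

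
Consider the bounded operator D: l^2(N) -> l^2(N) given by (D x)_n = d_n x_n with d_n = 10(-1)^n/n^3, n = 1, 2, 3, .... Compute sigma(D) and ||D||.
sigma(D) = {10(-1)^n/n^3 : n ≥ 1} ∪ {0}; ||D|| = 10

A bounded diagonal operator on l^2 with diagonal entries d_n has spectrum equal to the closure of {d_n : n ≥ 1}: every d_n is an eigenvalue (with eigenvector e_n), so {d_n} ⊂ sigma(D); the spectrum is closed, so its closure is too; and for lambda not in the closure, (D - lambda I) has bounded inverse (the diagonal entries 1/(d_n - lambda) are bounded). For our sequence d_n = 10(-1)^n/n^3, n = 1, 2, 3, ...:
  - {d_n} = {10(-1)^n/n^3 : n ≥ 1}; the only limit point is 0
  - closure = {10(-1)^n/n^3 : n ≥ 1} ∪ {0}
For the norm: a diagonal operator has ||D|| = sup_n |d_n|. Here |d_n| = 10/n^3 is decreasing, so sup_n |d_n| = |d_1| = 10. So ||D|| = 10.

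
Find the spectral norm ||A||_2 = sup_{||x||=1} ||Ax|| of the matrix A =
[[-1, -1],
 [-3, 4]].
||A||_2 = sqrt((27 + sqrt(533))/2) ≈ 5.0043 (= sqrt(largest eigenvalue of A^T A))

||A||_2 = sigma_max(A) = sqrt(lambda_max(A^T A)). Form the symmetric matrix M = A^T A =
[[10, -11],
 [-11, 17]].
Its characteristic polynomial (trace, determinant of M give the coefficients) is
  p(λ) = det(λ I - M) = λ^2 - 27λ + 49.
For λ^2 - 27λ + 49 the discriminant is 533. It is nonnegative but not a perfect square, so the roots are real and irrational: λ = (27 ± sqrt(533))/2 ≈ 25.0434, 1.9566.
So the eigenvalues of A^T A are ≈ 1.9566, 25.0434 (all ≥ 0, as they must be for A^T A). The largest is λ_max = (27 + sqrt(533))/2 ≈ 25.0434, hence ||A||_2 = sqrt(λ_max) = sqrt((27 + sqrt(533))/2) ≈ 5.0043.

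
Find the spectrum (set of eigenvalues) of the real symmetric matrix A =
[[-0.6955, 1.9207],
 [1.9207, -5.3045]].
sigma(A) ≈ {-6, 0}

A is real symmetric, so its spectrum consists of real eigenvalues. Expanding the characteristic polynomial of the displayed matrix gives
  det(λ I - A) = p(λ) = λ^2 + (6)λ + (0).
Solving p(λ) = 0 yields eigenvalues ≈ -6, 0. (A is shown rounded to 4 decimals, so these recover the underlying integer eigenvalues to within that precision.)
Verification: the trace of A = -6 equals the sum of eigenvalues -6, and det(A) ≈ 0.0002 matches the eigenvalue product 0.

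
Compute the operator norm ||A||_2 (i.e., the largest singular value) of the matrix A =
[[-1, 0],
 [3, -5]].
||A||_2 = sqrt((35 + sqrt(1125))/2) ≈ 5.8541 (= sqrt(largest eigenvalue of A^T A))

||A||_2 = sigma_max(A) = sqrt(lambda_max(A^T A)). Form the symmetric matrix M = A^T A =
[[10, -15],
 [-15, 25]].
Its characteristic polynomial (trace, determinant of M give the coefficients) is
  p(λ) = det(λ I - M) = λ^2 - 35λ + 25.
For λ^2 - 35λ + 25 the discriminant is 1125. It is nonnegative but not a perfect square, so the roots are real and irrational: λ = (35 ± sqrt(1125))/2 ≈ 34.2705, 0.7295.
So the eigenvalues of A^T A are ≈ 0.7295, 34.2705 (all ≥ 0, as they must be for A^T A). The largest is λ_max = (35 + sqrt(1125))/2 ≈ 34.2705, hence ||A||_2 = sqrt(λ_max) = sqrt((35 + sqrt(1125))/2) ≈ 5.8541.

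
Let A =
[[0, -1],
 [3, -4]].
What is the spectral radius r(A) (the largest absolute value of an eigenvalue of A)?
r(A) = 3

The eigenvalues of A are the roots of its characteristic polynomial. With M = A (coefficients from the trace and determinant):
  p(λ) = det(λ I - M) = λ^2 + 4λ + 3.
For λ^2 + 4λ + 3 the discriminant is 4. It is a perfect square (2^2), so the roots are rational: λ = (-4 ± 2)/2 = -1, -3.
Thus the eigenvalues (to 4 decimals) are -1 (modulus 1); -3 (modulus 3). The spectral radius is the largest modulus: r(A) = 3. (Cross-check: r(A) ≤ ||A||_2 ≈ 5.0645; equality holds whenever A is normal, though it can also hold for some non-normal A.)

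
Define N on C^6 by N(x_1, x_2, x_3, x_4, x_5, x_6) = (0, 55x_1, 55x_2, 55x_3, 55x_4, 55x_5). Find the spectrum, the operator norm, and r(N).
sigma(N) = {0}; ||N|| = 55; r(N) = 0. (N is nilpotent with N^6 = 0.)

On C^6, N is a strictly lower-triangular matrix with 55 on the subdiagonal and zeros elsewhere, so its characteristic polynomial is lambda^6 and every eigenvalue is 0: sigma(N) = {0}. For the operator norm, N e_i = 55e_{i+1} for i = 1, ..., 5 and N e_6 = 0, so the singular values of N are 55 (with multiplicity 5) and 0; hence ||N|| = 55. The spectral radius r(N) = max|lambda| = 0. Note ||N|| > r(N) — characteristic of non-normal nilpotent operators. Indeed N^6 = 0.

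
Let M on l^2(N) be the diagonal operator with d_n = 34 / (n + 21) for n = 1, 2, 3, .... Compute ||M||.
||M|| = 17/11 (attained at n = 1)

For M diagonal, ||M|| = sup_n |d_n| = sup_n 34/(n + 21). This is positive and strictly decreasing in n, so the supremum is attained at n = 1: d_1 = 34/(1 + 21) = 17/11. Hence ||M|| = 17/11.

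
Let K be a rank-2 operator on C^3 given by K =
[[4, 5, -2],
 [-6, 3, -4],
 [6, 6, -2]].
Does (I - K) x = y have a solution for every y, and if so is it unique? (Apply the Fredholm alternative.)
(I - K) is invertible (det(I - K) = 60 ≠ 0), so for every y in C^3 the equation (I - K) x = y has a unique solution.

K has rank 2 and factors as K = U V^T = u1 v1^T + u2 v2^T with u1 = (-1, -2, -1), v1 = (0, -3, 2), u2 = (-2, 3, -3), v2 = (-2, -1, 0) (multiplying out reproduces the displayed K). The nonzero eigenvalues of U V^T coincide with those of the 2 x 2 matrix G = V^T U = [[v1·u1, v1·u2], [v2·u1, v2·u2]] = [[4, -15], [4, 1]], and by the Sylvester determinant identity det(I_3 - U V^T) = det(I_2 - V^T U) = det([[-3, 15], [-4, 0]]) = (-3)(0) - (15)(-4) = 60. (Direct check: I - K =
[[-3, -5, 2],
 [6, -2, 4],
 [-6, -6, 3]]
has determinant 60.) The finite-dimensional Fredholm alternative says: either (I - K) is invertible, or ker(I - K) ≠ {0} and then range(I - K) = ker((I - K)^*)^⊥, with dim ker(I - K) = dim ker((I - K)^*). Since det(I - K) ≠ 0, 1 is not an eigenvalue of K and ker(I - K) = {0}, so we are in the first case: for every y there is a unique x = (I - K)^(-1) y. (Explicitly, by the Woodbury identity, (I - U V^T)^(-1) = I + U (I_2 - G)^(-1) V^T.)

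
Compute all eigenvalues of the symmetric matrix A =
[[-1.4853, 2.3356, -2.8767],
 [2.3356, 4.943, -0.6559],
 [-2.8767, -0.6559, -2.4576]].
sigma(A) ≈ {-5, 0, 6}

A is real symmetric, so its spectrum consists of real eigenvalues. Expanding the characteristic polynomial of the displayed matrix gives
  det(λ I - A) = p(λ) = λ^3 + (-1)λ^2 + (-30)λ + (0.003).
Solving p(λ) = 0 yields eigenvalues ≈ -5, 0, 6. (A is shown rounded to 4 decimals, so these recover the underlying integer eigenvalues to within that precision.)
Verification: the trace of A = 1 equals the sum of eigenvalues 1, and det(A) ≈ -0.0030 matches the eigenvalue product 0.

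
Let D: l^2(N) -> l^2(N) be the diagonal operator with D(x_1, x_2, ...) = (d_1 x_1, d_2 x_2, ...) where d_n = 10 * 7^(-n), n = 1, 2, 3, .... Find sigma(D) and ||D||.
sigma(D) = {10 * 7^(-n) : n ≥ 1} ∪ {0}; ||D|| = 10/7

A bounded diagonal operator on l^2 with diagonal entries d_n has spectrum equal to the closure of {d_n : n ≥ 1}: every d_n is an eigenvalue (with eigenvector e_n), so {d_n} ⊂ sigma(D); the spectrum is closed, so its closure is too; and for lambda not in the closure, (D - lambda I) has bounded inverse (the diagonal entries 1/(d_n - lambda) are bounded). For our sequence d_n = 10 * 7^(-n), n = 1, 2, 3, ...:
  - {d_n} = {10 * 7^(-n) : n ≥ 1}; the only limit point is 0
  - closure = {10 * 7^(-n) : n ≥ 1} ∪ {0}
For the norm: a diagonal operator has ||D|| = sup_n |d_n|. Here d_n = 10 * 7^(-n) is positive and decreasing, so sup_n |d_n| = d_1 = 10/7. So ||D|| = 10/7.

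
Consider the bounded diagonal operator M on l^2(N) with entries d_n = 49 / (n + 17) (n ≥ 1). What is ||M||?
||M|| = 49/18 (attained at n = 1)

For M diagonal, ||M|| = sup_n |d_n| = sup_n 49/(n + 17). This is positive and strictly decreasing in n, so the supremum is attained at n = 1: d_1 = 49/(1 + 17) = 49/18. Hence ||M|| = 49/18.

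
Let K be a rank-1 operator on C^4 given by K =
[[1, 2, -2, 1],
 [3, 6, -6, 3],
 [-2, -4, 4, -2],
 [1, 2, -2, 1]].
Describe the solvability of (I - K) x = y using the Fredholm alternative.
(I - K) is invertible (det(I - K) = -11 ≠ 0), so for every y in C^4 the equation (I - K) x = y has a unique solution.

K has rank 1, so it is an outer product K = u v^T: every row of K is a multiple of one row vector. Reading off the entries, u = (-1, -3, 2, -1) and v = (-1, -2, 2, -1) (row i of K equals u_i·v^T). A rank-one matrix u v^T satisfies K u = u (v·u) and kills the (3)-dimensional subspace v^⊥, so its characteristic polynomial is lambda^3 (lambda - v·u) with v·u = tr K = 12. Hence the eigenvalues of I - K are 1 (multiplicity 3) and 1 - (12) = -11, so det(I - K) = -11. (Direct check: I - K =
[[0, -2, 2, -1],
 [-3, -5, 6, -3],
 [2, 4, -3, 2],
 [-1, -2, 2, 0]]
has determinant -11.) The finite-dimensional Fredholm alternative says: either (I - K) is invertible, or ker(I - K) ≠ {0} and then range(I - K) = ker((I - K)^*)^⊥, with dim ker(I - K) = dim ker((I - K)^*). Since det(I - K) ≠ 0, 1 is not an eigenvalue of K and ker(I - K) = {0}, so we are in the first case: for every y there is a unique x = (I - K)^(-1) y. Explicitly, by the Sherman–Morrison formula, (I - u v^T)^(-1) = I + u v^T/(1 - v·u), i.e. (I - K)^(-1) = I + K/(-11).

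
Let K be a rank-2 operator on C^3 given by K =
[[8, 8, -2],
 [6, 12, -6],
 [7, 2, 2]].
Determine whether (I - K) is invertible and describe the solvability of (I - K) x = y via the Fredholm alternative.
(I - K) is invertible (det(I - K) = 93 ≠ 0), so for every y in C^3 the equation (I - K) x = y has a unique solution.

K has rank 2 and factors as K = U V^T = u1 v1^T + u2 v2^T with u1 = (-3, -3, -2), v1 = (-3, -2, 0), u2 = (-1, -3, 1), v2 = (1, -2, 2) (multiplying out reproduces the displayed K). The nonzero eigenvalues of U V^T coincide with those of the 2 x 2 matrix G = V^T U = [[v1·u1, v1·u2], [v2·u1, v2·u2]] = [[15, 9], [-1, 7]], and by the Sylvester determinant identity det(I_3 - U V^T) = det(I_2 - V^T U) = det([[-14, -9], [1, -6]]) = (-14)(-6) - (-9)(1) = 93. (Direct check: I - K =
[[-7, -8, 2],
 [-6, -11, 6],
 [-7, -2, -1]]
has determinant 93.) The finite-dimensional Fredholm alternative says: either (I - K) is invertible, or ker(I - K) ≠ {0} and then range(I - K) = ker((I - K)^*)^⊥, with dim ker(I - K) = dim ker((I - K)^*). Since det(I - K) ≠ 0, 1 is not an eigenvalue of K and ker(I - K) = {0}, so we are in the first case: for every y there is a unique x = (I - K)^(-1) y. (Explicitly, by the Woodbury identity, (I - U V^T)^(-1) = I + U (I_2 - G)^(-1) V^T.)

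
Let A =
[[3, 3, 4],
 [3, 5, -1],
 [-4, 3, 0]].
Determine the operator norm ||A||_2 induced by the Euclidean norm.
||A||_2 ≈ 7.3828 (= sqrt(largest eigenvalue of A^T A))

||A||_2 = sigma_max(A) = sqrt(lambda_max(A^T A)). Form the symmetric matrix M = A^T A =
[[34, 12, 9],
 [12, 43, 7],
 [9, 7, 17]].
Its characteristic polynomial (trace, sum of principal 2x2 minors, determinant of M give the coefficients) is
  p(λ) = det(λ I - M) = λ^3 - 94λ^2 + 2497λ - 18769.
No integer candidate from the rational root theorem (±divisors of 18769) is a root, so the roots are irrational. The cubic discriminant is Δ = 246509057 > 0, so there are three distinct real roots. p(12) = -613 and p(13) = 3 have opposite signs, so a root lies in (12, 13); Newton's method refines it to λ ≈ 12.9946. p(26) = 185 and p(27) = -193 have opposite signs, so a root lies in (26, 27); Newton's method refines it to λ ≈ 26.499. p(54) = -571 and p(55) = 591 have opposite signs, so a root lies in (54, 55); Newton's method refines it to λ ≈ 54.5063. Check (Vieta): the three roots sum to 94, matching tr M = 94.
So the eigenvalues of A^T A are ≈ 12.9946, 26.499, 54.5063 (all ≥ 0, as they must be for A^T A). The largest is λ_max ≈ 54.5063, hence ||A||_2 = sqrt(λ_max) ≈ 7.3828.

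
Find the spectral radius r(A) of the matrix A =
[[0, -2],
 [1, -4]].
r(A) = (4 + sqrt(8))/2 ≈ 3.4142

The eigenvalues of A are the roots of its characteristic polynomial. With M = A (coefficients from the trace and determinant):
  p(λ) = det(λ I - M) = λ^2 + 4λ + 2.
For λ^2 + 4λ + 2 the discriminant is 8. It is nonnegative but not a perfect square, so the roots are real and irrational: λ = (-4 ± sqrt(8))/2 ≈ -0.5858, -3.4142.
Thus the eigenvalues (to 4 decimals) are -0.5858 (modulus 0.5858); -3.4142 (modulus 3.4142). The spectral radius is the largest modulus: r(A) = (4 + sqrt(8))/2 ≈ 3.4142. (Cross-check: r(A) ≤ ||A||_2 ≈ 4.5616; equality holds whenever A is normal, though it can also hold for some non-normal A.)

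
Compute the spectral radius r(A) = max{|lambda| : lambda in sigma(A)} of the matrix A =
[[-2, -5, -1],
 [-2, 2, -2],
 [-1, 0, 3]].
r(A) ≈ 4.0348

The eigenvalues of A are the roots of its characteristic polynomial. With M = A (coefficients from the trace, the sum of principal 2x2 minors, and det A):
  p(λ) = det(λ I - M) = λ^3 - 3λ^2 - 15λ + 54.
No integer candidate from the rational root theorem (±divisors of 54) is a root, so the roots are irrational. The cubic discriminant is Δ = -13635 < 0, so there is one real root and a complex-conjugate pair. p(-5) = -71 and p(-4) = 2 have opposite signs, so a root lies in (-5, -4); Newton's method refines it to λ ≈ -4.0348. Dividing out (λ - (-4.0348)) leaves approximately λ^2 - 7.0348λ + 13.3837. For λ^2 - 7.0348λ + 13.3837 the discriminant is -4.0467. It is negative, so the remaining roots are the complex-conjugate pair λ ≈ 3.5174 ± 1.0058i. Their product equals the constant term, so |λ|^2 ≈ 13.3837 and |λ| ≈ 3.6584.
Thus the eigenvalues (to 4 decimals) are -4.0348 (modulus 4.0348); 3.5174 ± 1.0058i (modulus 3.6584). The spectral radius is the largest modulus: r(A) ≈ 4.0348. (Cross-check: r(A) ≤ ||A||_2 ≈ 5.5543; equality holds whenever A is normal, though it can also hold for some non-normal A.)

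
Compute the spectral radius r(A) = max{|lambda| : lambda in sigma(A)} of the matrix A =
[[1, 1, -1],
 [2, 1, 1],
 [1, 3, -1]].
r(A) = (1 + sqrt(13))/2 ≈ 2.3028

The eigenvalues of A are the roots of its characteristic polynomial. With M = A (coefficients from the trace, the sum of principal 2x2 minors, and det A):
  p(λ) = det(λ I - M) = λ^3 - λ^2 - 5λ + 6.
By the rational root theorem any rational root is an integer divisor of 6. Testing λ = 2: p(2) = 8 - 4 - 10 + 6 = 0, so λ = 2 is a root. Dividing out (λ - 2) leaves p(λ) = (λ - 2)(λ^2 + λ - 3). For λ^2 + λ - 3 the discriminant is 13. It is nonnegative but not a perfect square, so the roots are real and irrational: λ = (-1 ± sqrt(13))/2 ≈ 1.3028, -2.3028.
Thus the eigenvalues (to 4 decimals) are 1.3028 (modulus 1.3028); -2.3028 (modulus 2.3028); 2 (modulus 2). The spectral radius is the largest modulus: r(A) = (1 + sqrt(13))/2 ≈ 2.3028. (Cross-check: r(A) ≤ ||A||_2 ≈ 3.9378; equality holds whenever A is normal, though it can also hold for some non-normal A.)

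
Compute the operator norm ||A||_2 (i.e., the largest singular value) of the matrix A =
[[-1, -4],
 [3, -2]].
||A||_2 = sqrt((30 + sqrt(116))/2) ≈ 4.515 (= sqrt(largest eigenvalue of A^T A))

||A||_2 = sigma_max(A) = sqrt(lambda_max(A^T A)). Form the symmetric matrix M = A^T A =
[[10, -2],
 [-2, 20]].
Its characteristic polynomial (trace, determinant of M give the coefficients) is
  p(λ) = det(λ I - M) = λ^2 - 30λ + 196.
For λ^2 - 30λ + 196 the discriminant is 116. It is nonnegative but not a perfect square, so the roots are real and irrational: λ = (30 ± sqrt(116))/2 ≈ 20.3852, 9.6148.
So the eigenvalues of A^T A are ≈ 9.6148, 20.3852 (all ≥ 0, as they must be for A^T A). The largest is λ_max = (30 + sqrt(116))/2 ≈ 20.3852, hence ||A||_2 = sqrt(λ_max) = sqrt((30 + sqrt(116))/2) ≈ 4.515.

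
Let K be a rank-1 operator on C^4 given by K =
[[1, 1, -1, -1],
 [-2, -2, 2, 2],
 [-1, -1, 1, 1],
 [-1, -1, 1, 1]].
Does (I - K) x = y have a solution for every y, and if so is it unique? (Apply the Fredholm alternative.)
(I - K) is singular (det(I - K) = 0, i.e. 1 ∈ sigma(K)). (I - K) x = y is solvable iff y ⊥ ker((I - K)^*) = span{(1, 1, -1, -1)}, i.e. iff y_1 + y_2 - y_3 - y_4 = 0. When solvable, the solutions are x = y + c·(1, -2, -1, -1), c arbitrary (ker(I - K) = span{(1, -2, -1, -1)}, dimension 1).

K has rank 1, so it is an outer product K = u v^T: every row of K is a multiple of one row vector. Reading off the entries, u = (1, -2, -1, -1) and v = (1, 1, -1, -1) (row i of K equals u_i·v^T). A rank-one matrix u v^T satisfies K u = u (v·u) and kills the (3)-dimensional subspace v^⊥, so its characteristic polynomial is lambda^3 (lambda - v·u) with v·u = tr K = 1. Hence the eigenvalues of I - K are 1 (multiplicity 3) and 1 - (1) = 0, so det(I - K) = 0. (Direct check: I - K =
[[0, -1, 1, 1],
 [2, 3, -2, -2],
 [1, 1, 0, -1],
 [1, 1, -1, 0]]
has determinant 0.) So 1 is an eigenvalue of K and (I - K) is not invertible. The finite-dimensional Fredholm alternative says: either (I - K) is invertible, or ker(I - K) ≠ {0} and then range(I - K) = ker((I - K)^*)^⊥, with dim ker(I - K) = dim ker((I - K)^*). We are in the second case, so we need both kernels. Kernel of I - K: (I - K) u = u - u (v·u) = u - u = 0, so ker(I - K) = span{u} = span{(1, -2, -1, -1)} (it is exactly 1-dimensional because rank(I - K) = 3). Kernel of the adjoint: K is real, so (I - K)^* = I - K^T = I - v u^T, and (I - v u^T) v = v - v (u·v) = 0; hence ker((I - K)^*) = span{v} = span{(1, 1, -1, -1)}. Therefore (I - K) x = y is solvable iff <y, v> = 0, i.e. iff y_1 + y_2 - y_3 - y_4 = 0. When this holds, K y = u (v·y) = 0, so (I - K) y = y and x = y is a particular solution; the full solution set is the line x = y + c·u = y + c·(1, -2, -1, -1), c ∈ C.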